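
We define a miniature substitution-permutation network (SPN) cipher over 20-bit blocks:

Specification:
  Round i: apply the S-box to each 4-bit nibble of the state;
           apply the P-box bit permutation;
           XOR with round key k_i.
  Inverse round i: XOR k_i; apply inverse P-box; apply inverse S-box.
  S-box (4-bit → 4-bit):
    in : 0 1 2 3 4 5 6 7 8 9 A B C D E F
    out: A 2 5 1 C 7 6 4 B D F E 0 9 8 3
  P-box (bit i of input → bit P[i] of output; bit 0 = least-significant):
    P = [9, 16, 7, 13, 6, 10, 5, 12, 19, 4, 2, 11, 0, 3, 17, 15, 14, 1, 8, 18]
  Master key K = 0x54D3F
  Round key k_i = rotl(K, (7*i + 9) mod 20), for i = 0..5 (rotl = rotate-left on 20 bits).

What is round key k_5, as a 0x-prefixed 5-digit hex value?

K = 0x54D3F
k_0 = rotl(K, (7*0+9) mod 20) = rotl(K, 9) = 0xA7EA9
k_1 = rotl(K, (7*1+9) mod 20) = rotl(K, 16) = 0xF54D3
k_2 = rotl(K, (7*2+9) mod 20) = rotl(K, 3) = 0xA69FA
k_3 = rotl(K, (7*3+9) mod 20) = rotl(K, 10) = 0x4FD53
k_4 = rotl(K, (7*4+9) mod 20) = rotl(K, 17) = 0xEA9A7
k_5 = rotl(K, (7*5+9) mod 20) = rotl(K, 4) = 0x4D3F5

0x4D3F5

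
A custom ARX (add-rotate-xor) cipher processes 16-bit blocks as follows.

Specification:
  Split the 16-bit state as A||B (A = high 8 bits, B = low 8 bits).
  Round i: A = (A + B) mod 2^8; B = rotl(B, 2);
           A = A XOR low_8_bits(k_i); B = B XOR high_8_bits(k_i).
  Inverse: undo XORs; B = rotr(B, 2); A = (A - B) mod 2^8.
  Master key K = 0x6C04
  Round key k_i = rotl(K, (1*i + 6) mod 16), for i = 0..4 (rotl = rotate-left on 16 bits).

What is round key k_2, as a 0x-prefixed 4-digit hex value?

0x046C

K = 0x6C04
k_0 = rotl(K, (1*0+6) mod 16) = rotl(K, 6) = 0x011B
k_1 = rotl(K, (1*1+6) mod 16) = rotl(K, 7) = 0x0236
k_2 = rotl(K, (1*2+6) mod 16) = rotl(K, 8) = 0x046C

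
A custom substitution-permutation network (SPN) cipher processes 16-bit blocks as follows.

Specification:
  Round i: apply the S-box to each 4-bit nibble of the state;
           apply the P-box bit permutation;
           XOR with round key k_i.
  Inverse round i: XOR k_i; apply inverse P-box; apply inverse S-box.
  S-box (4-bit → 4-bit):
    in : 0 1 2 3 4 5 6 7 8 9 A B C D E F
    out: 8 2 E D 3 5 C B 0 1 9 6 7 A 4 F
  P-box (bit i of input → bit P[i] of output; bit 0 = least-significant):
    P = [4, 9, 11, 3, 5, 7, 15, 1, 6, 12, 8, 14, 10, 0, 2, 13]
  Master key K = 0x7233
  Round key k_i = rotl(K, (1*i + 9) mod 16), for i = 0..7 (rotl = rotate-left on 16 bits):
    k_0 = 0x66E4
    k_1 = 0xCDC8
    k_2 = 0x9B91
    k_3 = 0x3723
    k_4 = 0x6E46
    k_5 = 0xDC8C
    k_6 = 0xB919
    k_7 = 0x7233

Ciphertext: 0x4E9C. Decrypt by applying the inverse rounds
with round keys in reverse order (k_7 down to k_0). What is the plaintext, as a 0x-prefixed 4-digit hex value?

0x16C5

s_0 = ciphertext = 0x4E9C
s_1 = InvRound(s_0, k_7) = 0xF176
s_2 = InvRound(s_1, k_6) = 0xBAA6
s_3 = InvRound(s_2, k_5) = 0xA0AD
s_4 = InvRound(s_3, k_4) = 0x4AF2
s_5 = InvRound(s_4, k_3) = 0x7F15
s_6 = InvRound(s_5, k_2) = 0x30B8
s_7 = InvRound(s_6, k_1) = 0xAF55
s_8 = InvRound(s_7, k_0) = 0x16C5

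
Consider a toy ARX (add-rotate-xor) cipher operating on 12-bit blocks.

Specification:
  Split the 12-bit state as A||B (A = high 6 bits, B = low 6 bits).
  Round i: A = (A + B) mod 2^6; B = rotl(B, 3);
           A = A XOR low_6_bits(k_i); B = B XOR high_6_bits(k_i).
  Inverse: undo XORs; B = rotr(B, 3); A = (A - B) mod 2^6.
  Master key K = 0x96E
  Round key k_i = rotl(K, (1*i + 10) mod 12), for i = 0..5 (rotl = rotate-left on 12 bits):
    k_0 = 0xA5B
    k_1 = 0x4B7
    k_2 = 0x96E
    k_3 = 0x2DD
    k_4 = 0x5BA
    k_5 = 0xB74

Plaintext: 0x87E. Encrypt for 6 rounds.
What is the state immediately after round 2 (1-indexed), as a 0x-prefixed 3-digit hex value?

0x561

s_0 = plaintext = 0x87E
s_1 = Round(s_0, k_0) = 0x11E
s_2 = Round(s_1, k_1) = 0x561
s_3 = Round(s_2, k_2) = 0x629
s_4 = Round(s_3, k_3) = 0x706
s_5 = Round(s_4, k_4) = 0x626
s_6 = Round(s_5, k_5) = 0x299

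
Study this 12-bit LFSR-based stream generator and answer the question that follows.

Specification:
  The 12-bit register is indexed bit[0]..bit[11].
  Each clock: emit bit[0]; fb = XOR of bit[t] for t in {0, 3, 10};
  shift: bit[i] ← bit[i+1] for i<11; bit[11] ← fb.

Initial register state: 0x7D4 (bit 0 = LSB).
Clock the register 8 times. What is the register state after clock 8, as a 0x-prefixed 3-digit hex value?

reg_0 = 0x7D4
clock 1: out=0, reg = 0xBEA
clock 2: out=0, reg = 0xDF5
clock 3: out=1, reg = 0x6FA
clock 4: out=0, reg = 0x37D
clock 5: out=1, reg = 0x1BE
clock 6: out=0, reg = 0x8DF
clock 7: out=1, reg = 0x46F
clock 8: out=1, reg = 0xA37

0xA37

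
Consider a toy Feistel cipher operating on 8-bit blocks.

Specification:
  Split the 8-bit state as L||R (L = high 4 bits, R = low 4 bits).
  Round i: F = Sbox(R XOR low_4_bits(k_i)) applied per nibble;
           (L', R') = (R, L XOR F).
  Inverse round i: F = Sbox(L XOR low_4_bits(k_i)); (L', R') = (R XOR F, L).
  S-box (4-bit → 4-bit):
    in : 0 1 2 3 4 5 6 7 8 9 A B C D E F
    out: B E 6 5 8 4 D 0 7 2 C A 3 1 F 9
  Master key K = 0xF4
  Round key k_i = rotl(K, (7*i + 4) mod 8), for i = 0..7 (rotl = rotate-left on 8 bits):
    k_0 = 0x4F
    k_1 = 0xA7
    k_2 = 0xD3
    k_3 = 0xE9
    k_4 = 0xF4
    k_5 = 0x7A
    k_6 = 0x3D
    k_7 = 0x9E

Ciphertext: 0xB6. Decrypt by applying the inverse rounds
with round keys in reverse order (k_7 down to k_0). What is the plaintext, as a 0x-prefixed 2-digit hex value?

0x30

s_0 = ciphertext = 0xB6
s_1 = InvRound(s_0, k_7) = 0x2B
s_2 = InvRound(s_1, k_6) = 0x22
s_3 = InvRound(s_2, k_5) = 0x52
s_4 = InvRound(s_3, k_4) = 0xC5
s_5 = InvRound(s_4, k_3) = 0x1C
s_6 = InvRound(s_5, k_2) = 0xA1
s_7 = InvRound(s_6, k_1) = 0x0A
s_8 = InvRound(s_7, k_0) = 0x30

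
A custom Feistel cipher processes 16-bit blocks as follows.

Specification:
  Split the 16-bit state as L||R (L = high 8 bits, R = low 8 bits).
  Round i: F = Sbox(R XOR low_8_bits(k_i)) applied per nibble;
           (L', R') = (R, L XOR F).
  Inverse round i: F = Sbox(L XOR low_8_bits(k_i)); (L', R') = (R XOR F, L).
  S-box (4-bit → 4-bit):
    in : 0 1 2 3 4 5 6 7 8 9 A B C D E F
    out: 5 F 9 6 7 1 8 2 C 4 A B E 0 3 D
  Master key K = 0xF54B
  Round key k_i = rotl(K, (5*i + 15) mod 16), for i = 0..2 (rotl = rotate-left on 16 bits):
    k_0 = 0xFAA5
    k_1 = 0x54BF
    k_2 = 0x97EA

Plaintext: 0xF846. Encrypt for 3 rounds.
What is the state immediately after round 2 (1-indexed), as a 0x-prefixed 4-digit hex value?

s_0 = plaintext = 0xF846
s_1 = Round(s_0, k_0) = 0x46CE
s_2 = Round(s_1, k_1) = 0xCE69
s_3 = Round(s_2, k_2) = 0x6908

0xCE69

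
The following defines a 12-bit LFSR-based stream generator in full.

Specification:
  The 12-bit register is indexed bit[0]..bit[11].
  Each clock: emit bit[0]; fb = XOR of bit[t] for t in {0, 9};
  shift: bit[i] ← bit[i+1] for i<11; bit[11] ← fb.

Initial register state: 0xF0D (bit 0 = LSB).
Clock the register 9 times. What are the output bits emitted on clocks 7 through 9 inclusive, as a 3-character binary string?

001

reg_0 = 0xF0D
clock 1: out=1, reg = 0x786
clock 2: out=0, reg = 0xBC3
clock 3: out=1, reg = 0x5E1
clock 4: out=1, reg = 0xAF0
clock 5: out=0, reg = 0xD78
clock 6: out=0, reg = 0x6BC
clock 7: out=0, reg = 0xB5E
clock 8: out=0, reg = 0xDAF
clock 9: out=1, reg = 0xED7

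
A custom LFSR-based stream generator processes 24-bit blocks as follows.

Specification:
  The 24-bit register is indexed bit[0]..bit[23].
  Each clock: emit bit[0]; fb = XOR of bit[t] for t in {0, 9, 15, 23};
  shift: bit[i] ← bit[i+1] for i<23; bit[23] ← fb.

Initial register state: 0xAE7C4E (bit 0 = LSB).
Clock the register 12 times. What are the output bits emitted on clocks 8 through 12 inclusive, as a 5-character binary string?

reg_0 = 0xAE7C4E
clock 1: out=0, reg = 0xD73E27
clock 2: out=1, reg = 0xEB9F13
clock 3: out=1, reg = 0x75CF89
clock 4: out=1, reg = 0xBAE7C4
clock 5: out=0, reg = 0xDD73E2
clock 6: out=0, reg = 0x6EB9F1
clock 7: out=1, reg = 0x375CF8
clock 8: out=0, reg = 0x1BAE7C
clock 9: out=0, reg = 0x0DD73E
clock 10: out=0, reg = 0x06EB9F
clock 11: out=1, reg = 0x8375CF
clock 12: out=1, reg = 0x41BAE7

00011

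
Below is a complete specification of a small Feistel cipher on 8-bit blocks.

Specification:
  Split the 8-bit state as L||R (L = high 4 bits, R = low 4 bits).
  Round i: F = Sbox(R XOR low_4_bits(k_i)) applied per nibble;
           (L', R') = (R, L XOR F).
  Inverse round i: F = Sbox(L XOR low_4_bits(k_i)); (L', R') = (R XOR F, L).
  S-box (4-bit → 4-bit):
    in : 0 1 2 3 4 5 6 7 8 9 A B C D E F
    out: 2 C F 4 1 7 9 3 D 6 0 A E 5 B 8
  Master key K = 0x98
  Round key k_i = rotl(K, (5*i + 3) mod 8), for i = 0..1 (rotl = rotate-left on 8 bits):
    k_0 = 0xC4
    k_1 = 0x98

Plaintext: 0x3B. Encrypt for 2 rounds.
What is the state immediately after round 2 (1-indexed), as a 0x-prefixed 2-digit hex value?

0xBF

s_0 = plaintext = 0x3B
s_1 = Round(s_0, k_0) = 0xBB
s_2 = Round(s_1, k_1) = 0xBF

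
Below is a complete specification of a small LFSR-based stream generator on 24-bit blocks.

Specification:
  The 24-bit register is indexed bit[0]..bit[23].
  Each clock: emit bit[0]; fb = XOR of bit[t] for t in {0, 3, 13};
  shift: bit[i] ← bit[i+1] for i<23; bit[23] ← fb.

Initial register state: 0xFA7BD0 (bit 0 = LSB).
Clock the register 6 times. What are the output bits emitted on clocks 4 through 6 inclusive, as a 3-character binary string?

010

reg_0 = 0xFA7BD0
clock 1: out=0, reg = 0xFD3DE8
clock 2: out=0, reg = 0x7E9EF4
clock 3: out=0, reg = 0x3F4F7A
clock 4: out=0, reg = 0x9FA7BD
clock 5: out=1, reg = 0xCFD3DE
clock 6: out=0, reg = 0xE7E9EF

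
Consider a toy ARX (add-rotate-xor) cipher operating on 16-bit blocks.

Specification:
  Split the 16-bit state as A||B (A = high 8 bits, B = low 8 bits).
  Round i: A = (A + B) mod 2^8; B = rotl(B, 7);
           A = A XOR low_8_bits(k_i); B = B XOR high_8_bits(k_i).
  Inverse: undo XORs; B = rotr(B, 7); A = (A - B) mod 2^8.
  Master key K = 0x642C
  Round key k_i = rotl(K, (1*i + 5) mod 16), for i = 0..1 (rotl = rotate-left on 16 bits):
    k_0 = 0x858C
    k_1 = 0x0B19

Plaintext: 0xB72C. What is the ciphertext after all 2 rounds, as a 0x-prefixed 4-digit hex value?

0x1BC2

s_0 = plaintext = 0xB72C
s_1 = Round(s_0, k_0) = 0x6F93
s_2 = Round(s_1, k_1) = 0x1BC2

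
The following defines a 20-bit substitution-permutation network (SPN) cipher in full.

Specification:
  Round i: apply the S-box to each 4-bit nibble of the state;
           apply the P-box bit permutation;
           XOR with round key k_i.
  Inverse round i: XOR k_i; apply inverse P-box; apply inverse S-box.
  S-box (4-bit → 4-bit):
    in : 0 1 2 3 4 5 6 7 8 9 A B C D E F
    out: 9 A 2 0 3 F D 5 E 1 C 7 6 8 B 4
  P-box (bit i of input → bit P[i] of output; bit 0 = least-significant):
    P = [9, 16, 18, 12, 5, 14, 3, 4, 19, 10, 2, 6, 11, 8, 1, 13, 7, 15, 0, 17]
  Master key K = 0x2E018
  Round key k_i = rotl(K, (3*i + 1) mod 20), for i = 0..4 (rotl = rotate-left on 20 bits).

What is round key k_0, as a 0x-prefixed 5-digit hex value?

K = 0x2E018
k_0 = rotl(K, (3*0+1) mod 20) = rotl(K, 1) = 0x5C030

0x5C030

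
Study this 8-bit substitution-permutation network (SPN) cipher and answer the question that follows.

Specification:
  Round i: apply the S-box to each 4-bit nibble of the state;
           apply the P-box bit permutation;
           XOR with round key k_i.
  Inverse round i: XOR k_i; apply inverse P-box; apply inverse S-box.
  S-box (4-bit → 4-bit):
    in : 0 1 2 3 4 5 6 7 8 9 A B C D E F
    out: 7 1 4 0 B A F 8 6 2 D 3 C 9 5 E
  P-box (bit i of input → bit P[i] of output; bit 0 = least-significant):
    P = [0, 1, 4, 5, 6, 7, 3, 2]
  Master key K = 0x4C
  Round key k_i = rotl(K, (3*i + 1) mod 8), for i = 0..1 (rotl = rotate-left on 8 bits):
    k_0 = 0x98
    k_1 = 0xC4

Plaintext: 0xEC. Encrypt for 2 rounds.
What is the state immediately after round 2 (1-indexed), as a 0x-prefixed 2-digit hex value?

0x9F

s_0 = plaintext = 0xEC
s_1 = Round(s_0, k_0) = 0xE0
s_2 = Round(s_1, k_1) = 0x9F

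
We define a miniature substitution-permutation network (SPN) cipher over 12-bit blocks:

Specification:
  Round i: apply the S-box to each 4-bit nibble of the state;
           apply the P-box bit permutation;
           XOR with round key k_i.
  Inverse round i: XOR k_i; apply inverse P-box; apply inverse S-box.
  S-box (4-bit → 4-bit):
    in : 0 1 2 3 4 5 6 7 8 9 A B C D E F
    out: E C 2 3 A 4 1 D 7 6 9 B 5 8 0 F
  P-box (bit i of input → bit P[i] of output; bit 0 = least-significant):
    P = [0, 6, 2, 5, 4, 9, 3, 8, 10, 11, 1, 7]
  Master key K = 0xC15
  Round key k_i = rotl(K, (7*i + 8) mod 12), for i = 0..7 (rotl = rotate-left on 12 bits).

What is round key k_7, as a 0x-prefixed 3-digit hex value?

K = 0xC15
k_0 = rotl(K, (7*0+8) mod 12) = rotl(K, 8) = 0x5C1
k_1 = rotl(K, (7*1+8) mod 12) = rotl(K, 3) = 0x0AE
k_2 = rotl(K, (7*2+8) mod 12) = rotl(K, 10) = 0x705
k_3 = rotl(K, (7*3+8) mod 12) = rotl(K, 5) = 0x2B8
k_4 = rotl(K, (7*4+8) mod 12) = rotl(K, 0) = 0xC15
k_5 = rotl(K, (7*5+8) mod 12) = rotl(K, 7) = 0xAE0
k_6 = rotl(K, (7*6+8) mod 12) = rotl(K, 2) = 0x057
k_7 = rotl(K, (7*7+8) mod 12) = rotl(K, 9) = 0xB82

0xB82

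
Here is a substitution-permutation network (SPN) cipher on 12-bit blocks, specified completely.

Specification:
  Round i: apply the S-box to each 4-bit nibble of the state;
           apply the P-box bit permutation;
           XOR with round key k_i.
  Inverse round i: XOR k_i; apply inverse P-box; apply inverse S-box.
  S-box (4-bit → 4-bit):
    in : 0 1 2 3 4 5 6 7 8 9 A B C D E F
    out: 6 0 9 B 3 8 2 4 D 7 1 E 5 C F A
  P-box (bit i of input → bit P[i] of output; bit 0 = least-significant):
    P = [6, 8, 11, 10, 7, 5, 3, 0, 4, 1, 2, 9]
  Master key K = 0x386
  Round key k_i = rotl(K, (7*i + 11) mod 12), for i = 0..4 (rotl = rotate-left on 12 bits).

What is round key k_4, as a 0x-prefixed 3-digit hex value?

0xC31

K = 0x386
k_0 = rotl(K, (7*0+11) mod 12) = rotl(K, 11) = 0x1C3
k_1 = rotl(K, (7*1+11) mod 12) = rotl(K, 6) = 0x18E
k_2 = rotl(K, (7*2+11) mod 12) = rotl(K, 1) = 0x70C
k_3 = rotl(K, (7*3+11) mod 12) = rotl(K, 8) = 0x638
k_4 = rotl(K, (7*4+11) mod 12) = rotl(K, 3) = 0xC31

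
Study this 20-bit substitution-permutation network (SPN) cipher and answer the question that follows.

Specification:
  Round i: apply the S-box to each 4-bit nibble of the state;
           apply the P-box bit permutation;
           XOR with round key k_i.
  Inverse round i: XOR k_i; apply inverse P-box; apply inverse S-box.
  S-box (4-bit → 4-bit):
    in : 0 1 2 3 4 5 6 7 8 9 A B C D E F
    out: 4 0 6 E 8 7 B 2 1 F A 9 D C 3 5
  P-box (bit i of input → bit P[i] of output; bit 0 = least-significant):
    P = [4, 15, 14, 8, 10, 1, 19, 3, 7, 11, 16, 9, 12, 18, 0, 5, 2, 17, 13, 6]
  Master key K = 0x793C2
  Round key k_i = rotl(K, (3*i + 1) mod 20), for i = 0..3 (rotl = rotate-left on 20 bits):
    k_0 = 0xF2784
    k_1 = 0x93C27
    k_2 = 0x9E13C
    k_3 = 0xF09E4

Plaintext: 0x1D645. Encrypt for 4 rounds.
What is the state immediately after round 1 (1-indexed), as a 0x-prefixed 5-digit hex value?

0xFED3D

s_0 = plaintext = 0x1D645
s_1 = Round(s_0, k_0) = 0xFED3D
s_2 = Round(s_1, k_1) = 0x44F29
s_3 = Round(s_2, k_2) = 0x020CE
s_4 = Round(s_3, k_3) = 0x2ADFD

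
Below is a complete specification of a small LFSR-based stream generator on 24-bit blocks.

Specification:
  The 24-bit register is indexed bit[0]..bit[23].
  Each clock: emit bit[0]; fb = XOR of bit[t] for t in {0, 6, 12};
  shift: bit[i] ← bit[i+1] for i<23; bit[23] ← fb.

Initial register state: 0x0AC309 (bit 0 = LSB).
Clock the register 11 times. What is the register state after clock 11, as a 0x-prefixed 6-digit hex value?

0x152158

reg_0 = 0x0AC309
clock 1: out=1, reg = 0x856184
clock 2: out=0, reg = 0x42B0C2
clock 3: out=0, reg = 0x215861
clock 4: out=1, reg = 0x90AC30
clock 5: out=0, reg = 0x485618
clock 6: out=0, reg = 0xA42B0C
clock 7: out=0, reg = 0x521586
clock 8: out=0, reg = 0xA90AC3
clock 9: out=1, reg = 0x548561
clock 10: out=1, reg = 0x2A42B0
clock 11: out=0, reg = 0x152158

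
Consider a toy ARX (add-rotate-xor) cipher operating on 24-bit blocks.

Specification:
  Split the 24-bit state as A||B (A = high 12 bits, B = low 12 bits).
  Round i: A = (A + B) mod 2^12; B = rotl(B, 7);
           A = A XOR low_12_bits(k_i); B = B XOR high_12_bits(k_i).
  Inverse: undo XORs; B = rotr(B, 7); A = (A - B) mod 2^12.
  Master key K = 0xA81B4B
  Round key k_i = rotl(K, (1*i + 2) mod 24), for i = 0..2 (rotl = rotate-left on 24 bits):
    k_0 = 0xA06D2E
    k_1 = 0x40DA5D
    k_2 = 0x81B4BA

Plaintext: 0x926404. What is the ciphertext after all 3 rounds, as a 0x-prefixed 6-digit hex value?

s_0 = plaintext = 0x926404
s_1 = Round(s_0, k_0) = 0x004826
s_2 = Round(s_1, k_1) = 0x27774C
s_3 = Round(s_2, k_2) = 0xD79E21

0xD79E21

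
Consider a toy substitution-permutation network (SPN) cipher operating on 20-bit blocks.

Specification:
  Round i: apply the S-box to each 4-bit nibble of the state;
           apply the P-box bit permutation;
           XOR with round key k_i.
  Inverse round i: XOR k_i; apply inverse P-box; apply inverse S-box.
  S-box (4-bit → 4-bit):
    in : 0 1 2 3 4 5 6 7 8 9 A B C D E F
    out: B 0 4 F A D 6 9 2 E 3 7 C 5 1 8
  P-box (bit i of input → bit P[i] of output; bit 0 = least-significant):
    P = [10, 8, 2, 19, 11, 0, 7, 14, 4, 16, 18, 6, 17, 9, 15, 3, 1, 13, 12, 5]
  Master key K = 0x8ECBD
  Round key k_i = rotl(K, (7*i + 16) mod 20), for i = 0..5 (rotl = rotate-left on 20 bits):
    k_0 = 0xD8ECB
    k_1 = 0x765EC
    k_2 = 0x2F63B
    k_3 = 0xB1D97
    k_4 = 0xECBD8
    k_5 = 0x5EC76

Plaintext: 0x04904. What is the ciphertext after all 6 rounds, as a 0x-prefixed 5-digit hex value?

0x45936

s_0 = plaintext = 0x04904
s_1 = Round(s_0, k_0) = 0x0E5A0
s_2 = Round(s_1, k_1) = 0x9489F
s_3 = Round(s_2, k_2) = 0xB8492
s_4 = Round(s_3, k_3) = 0xA6F50
s_5 = Round(s_4, k_4) = 0x6241A
s_6 = Round(s_5, k_5) = 0x45936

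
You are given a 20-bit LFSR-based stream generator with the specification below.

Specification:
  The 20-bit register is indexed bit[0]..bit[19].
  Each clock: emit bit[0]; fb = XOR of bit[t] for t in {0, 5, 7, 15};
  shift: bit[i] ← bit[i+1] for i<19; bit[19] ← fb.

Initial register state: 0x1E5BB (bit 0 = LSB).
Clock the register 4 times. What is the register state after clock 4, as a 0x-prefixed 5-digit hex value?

0xE1E5B

reg_0 = 0x1E5BB
clock 1: out=1, reg = 0x0F2DD
clock 2: out=1, reg = 0x8796E
clock 3: out=0, reg = 0xC3CB7
clock 4: out=1, reg = 0xE1E5B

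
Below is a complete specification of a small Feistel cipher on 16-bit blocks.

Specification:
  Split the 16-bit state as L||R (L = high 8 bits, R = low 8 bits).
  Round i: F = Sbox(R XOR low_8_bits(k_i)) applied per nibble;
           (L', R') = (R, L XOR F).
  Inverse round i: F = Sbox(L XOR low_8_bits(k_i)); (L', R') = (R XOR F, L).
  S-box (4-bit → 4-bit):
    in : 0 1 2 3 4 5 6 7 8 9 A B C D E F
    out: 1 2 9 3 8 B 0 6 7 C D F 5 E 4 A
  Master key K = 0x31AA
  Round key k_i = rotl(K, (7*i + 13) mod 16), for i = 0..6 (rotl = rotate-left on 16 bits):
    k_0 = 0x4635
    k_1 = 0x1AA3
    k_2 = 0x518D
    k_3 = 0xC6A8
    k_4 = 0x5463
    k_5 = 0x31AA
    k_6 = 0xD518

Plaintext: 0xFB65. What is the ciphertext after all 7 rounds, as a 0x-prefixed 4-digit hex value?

0xA003

s_0 = plaintext = 0xFB65
s_1 = Round(s_0, k_0) = 0x654A
s_2 = Round(s_1, k_1) = 0x4A29
s_3 = Round(s_2, k_2) = 0x2992
s_4 = Round(s_3, k_3) = 0x9214
s_5 = Round(s_4, k_4) = 0x14F4
s_6 = Round(s_5, k_5) = 0xF4A0
s_7 = Round(s_6, k_6) = 0xA003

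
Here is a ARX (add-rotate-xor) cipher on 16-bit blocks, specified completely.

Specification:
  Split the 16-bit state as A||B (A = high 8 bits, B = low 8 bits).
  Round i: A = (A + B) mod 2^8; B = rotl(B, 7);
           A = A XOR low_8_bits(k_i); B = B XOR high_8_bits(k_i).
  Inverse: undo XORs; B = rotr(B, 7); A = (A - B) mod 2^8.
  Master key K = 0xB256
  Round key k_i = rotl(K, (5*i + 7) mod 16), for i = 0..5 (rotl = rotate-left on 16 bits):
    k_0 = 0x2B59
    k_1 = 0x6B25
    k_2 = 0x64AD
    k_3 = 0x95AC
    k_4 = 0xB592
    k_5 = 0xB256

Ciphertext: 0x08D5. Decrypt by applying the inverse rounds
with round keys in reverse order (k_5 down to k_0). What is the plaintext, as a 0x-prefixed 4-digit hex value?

s_0 = ciphertext = 0x08D5
s_1 = InvRound(s_0, k_5) = 0x90CE
s_2 = InvRound(s_1, k_4) = 0x0CF6
s_3 = InvRound(s_2, k_3) = 0xDAC6
s_4 = InvRound(s_3, k_2) = 0x3245
s_5 = InvRound(s_4, k_1) = 0xBB5C
s_6 = InvRound(s_5, k_0) = 0xF4EE

0xF4EE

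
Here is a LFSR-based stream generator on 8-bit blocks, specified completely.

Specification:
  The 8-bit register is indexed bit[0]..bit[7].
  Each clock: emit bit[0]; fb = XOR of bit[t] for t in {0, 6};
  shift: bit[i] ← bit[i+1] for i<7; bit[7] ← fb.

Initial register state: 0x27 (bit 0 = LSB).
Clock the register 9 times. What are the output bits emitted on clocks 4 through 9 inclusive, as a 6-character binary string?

reg_0 = 0x27
clock 1: out=1, reg = 0x93
clock 2: out=1, reg = 0xC9
clock 3: out=1, reg = 0x64
clock 4: out=0, reg = 0xB2
clock 5: out=0, reg = 0x59
clock 6: out=1, reg = 0x2C
clock 7: out=0, reg = 0x16
clock 8: out=0, reg = 0x0B
clock 9: out=1, reg = 0x85

001001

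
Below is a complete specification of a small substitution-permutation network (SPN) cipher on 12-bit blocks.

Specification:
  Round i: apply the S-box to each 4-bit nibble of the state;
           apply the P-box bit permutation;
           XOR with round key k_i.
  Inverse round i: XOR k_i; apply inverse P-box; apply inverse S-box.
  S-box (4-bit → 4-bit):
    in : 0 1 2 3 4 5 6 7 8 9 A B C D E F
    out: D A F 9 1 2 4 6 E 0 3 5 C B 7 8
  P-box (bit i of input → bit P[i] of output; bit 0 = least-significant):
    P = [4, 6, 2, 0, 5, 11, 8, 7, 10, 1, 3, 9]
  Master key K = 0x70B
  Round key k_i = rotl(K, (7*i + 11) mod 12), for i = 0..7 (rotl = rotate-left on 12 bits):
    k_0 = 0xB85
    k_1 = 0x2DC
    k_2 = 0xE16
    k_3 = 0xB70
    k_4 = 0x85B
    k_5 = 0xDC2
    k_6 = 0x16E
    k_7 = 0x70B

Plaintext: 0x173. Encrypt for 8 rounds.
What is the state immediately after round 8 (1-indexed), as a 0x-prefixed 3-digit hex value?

0x619

s_0 = plaintext = 0x173
s_1 = Round(s_0, k_0) = 0x096
s_2 = Round(s_1, k_1) = 0x4D0
s_3 = Round(s_2, k_2) = 0x2A3
s_4 = Round(s_3, k_3) = 0x54B
s_5 = Round(s_4, k_4) = 0x86D
s_6 = Round(s_5, k_5) = 0xE99
s_7 = Round(s_6, k_6) = 0x564
s_8 = Round(s_7, k_7) = 0x619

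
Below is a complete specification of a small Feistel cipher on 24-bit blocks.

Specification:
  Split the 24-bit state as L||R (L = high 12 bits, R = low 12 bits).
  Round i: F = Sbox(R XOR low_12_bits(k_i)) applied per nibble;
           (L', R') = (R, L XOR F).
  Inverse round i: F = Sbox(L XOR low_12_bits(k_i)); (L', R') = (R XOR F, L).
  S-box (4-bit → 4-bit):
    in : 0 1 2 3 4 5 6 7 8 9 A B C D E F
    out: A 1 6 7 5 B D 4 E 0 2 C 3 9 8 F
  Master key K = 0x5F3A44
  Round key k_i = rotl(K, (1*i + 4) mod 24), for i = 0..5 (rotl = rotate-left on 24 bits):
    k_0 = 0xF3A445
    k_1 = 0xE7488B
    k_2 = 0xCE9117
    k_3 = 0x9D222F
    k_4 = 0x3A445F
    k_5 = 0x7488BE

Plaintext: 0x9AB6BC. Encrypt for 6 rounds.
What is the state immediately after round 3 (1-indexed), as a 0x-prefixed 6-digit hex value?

s_0 = plaintext = 0x9AB6BC
s_1 = Round(s_0, k_0) = 0x6BCF5B
s_2 = Round(s_1, k_1) = 0xF5B226
s_3 = Round(s_2, k_2) = 0x22682A
s_4 = Round(s_3, k_3) = 0x82A08D
s_5 = Round(s_4, k_4) = 0x08DDBC
s_6 = Round(s_5, k_5) = 0xDBCB2B

0x22682A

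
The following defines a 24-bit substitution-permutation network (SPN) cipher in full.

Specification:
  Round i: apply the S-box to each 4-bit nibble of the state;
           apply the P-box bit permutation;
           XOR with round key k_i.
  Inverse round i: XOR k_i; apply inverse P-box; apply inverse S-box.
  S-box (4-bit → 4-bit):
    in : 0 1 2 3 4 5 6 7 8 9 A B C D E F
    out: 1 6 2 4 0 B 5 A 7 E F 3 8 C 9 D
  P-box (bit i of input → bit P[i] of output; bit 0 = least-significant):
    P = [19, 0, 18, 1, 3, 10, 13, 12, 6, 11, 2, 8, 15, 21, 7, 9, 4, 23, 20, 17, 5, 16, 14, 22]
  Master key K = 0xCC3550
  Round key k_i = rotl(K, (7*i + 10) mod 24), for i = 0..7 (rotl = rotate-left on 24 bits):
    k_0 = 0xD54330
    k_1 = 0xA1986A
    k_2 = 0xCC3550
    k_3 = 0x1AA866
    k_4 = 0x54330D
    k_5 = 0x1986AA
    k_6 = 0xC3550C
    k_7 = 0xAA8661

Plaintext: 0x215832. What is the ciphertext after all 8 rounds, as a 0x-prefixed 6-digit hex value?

0x2D8BF3

s_0 = plaintext = 0x215832
s_1 = Round(s_0, k_0) = 0x64E975
s_2 = Round(s_1, k_1) = 0xA9474D
s_3 = Round(s_2, k_2) = 0x1B7C72
s_4 = Round(s_3, k_3) = 0xBBFF77
s_5 = Round(s_4, k_4) = 0xD5A4FA
s_6 = Round(s_5, k_5) = 0xF77431
s_7 = Round(s_6, k_6) = 0x25372D
s_8 = Round(s_7, k_7) = 0x2D8BF3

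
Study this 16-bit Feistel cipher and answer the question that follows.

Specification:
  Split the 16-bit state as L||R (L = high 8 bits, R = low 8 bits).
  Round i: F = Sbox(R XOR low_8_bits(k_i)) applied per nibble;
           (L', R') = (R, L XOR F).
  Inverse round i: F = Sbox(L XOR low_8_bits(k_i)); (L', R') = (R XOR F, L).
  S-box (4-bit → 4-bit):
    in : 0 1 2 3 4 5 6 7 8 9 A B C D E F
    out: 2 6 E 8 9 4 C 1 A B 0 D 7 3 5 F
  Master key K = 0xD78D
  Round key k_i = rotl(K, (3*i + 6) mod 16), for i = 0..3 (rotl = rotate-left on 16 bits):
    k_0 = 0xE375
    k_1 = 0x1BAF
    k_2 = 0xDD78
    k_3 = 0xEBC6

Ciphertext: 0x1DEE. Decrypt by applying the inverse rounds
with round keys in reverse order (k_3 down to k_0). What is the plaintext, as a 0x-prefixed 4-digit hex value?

0x0B0C

s_0 = ciphertext = 0x1DEE
s_1 = InvRound(s_0, k_3) = 0xD31D
s_2 = InvRound(s_1, k_2) = 0x10D3
s_3 = InvRound(s_2, k_1) = 0x0C10
s_4 = InvRound(s_3, k_0) = 0x0B0C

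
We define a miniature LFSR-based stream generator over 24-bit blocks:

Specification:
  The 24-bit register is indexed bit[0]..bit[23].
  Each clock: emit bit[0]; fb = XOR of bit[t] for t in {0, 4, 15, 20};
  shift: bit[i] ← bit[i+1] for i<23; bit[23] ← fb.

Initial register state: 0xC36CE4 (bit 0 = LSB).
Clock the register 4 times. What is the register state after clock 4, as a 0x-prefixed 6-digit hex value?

reg_0 = 0xC36CE4
clock 1: out=0, reg = 0x61B672
clock 2: out=0, reg = 0x30DB39
clock 3: out=1, reg = 0x186D9C
clock 4: out=0, reg = 0x0C36CE

0x0C36CE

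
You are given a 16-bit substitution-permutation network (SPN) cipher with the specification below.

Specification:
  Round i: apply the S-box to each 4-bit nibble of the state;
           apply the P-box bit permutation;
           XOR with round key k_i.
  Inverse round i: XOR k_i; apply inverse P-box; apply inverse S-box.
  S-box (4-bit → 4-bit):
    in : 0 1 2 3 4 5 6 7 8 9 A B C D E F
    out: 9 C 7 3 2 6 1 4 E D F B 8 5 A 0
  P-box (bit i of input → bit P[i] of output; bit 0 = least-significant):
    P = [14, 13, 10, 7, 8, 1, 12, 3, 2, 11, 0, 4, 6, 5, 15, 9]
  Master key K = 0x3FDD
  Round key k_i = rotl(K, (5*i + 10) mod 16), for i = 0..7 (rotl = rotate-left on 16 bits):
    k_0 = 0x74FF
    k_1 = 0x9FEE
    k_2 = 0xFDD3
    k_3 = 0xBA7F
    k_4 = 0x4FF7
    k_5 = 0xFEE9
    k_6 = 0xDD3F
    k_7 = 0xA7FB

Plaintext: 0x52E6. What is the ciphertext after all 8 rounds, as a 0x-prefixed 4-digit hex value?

0x77C8

s_0 = plaintext = 0x52E6
s_1 = Round(s_0, k_0) = 0xBCD0
s_2 = Round(s_1, k_1) = 0xCC1E
s_3 = Round(s_2, k_2) = 0xCF4B
s_4 = Round(s_3, k_3) = 0xD8FD
s_5 = Round(s_4, k_4) = 0x83A6
s_6 = Round(s_5, k_5) = 0x25C7
s_7 = Round(s_6, k_6) = 0x5156
s_8 = Round(s_7, k_7) = 0x77C8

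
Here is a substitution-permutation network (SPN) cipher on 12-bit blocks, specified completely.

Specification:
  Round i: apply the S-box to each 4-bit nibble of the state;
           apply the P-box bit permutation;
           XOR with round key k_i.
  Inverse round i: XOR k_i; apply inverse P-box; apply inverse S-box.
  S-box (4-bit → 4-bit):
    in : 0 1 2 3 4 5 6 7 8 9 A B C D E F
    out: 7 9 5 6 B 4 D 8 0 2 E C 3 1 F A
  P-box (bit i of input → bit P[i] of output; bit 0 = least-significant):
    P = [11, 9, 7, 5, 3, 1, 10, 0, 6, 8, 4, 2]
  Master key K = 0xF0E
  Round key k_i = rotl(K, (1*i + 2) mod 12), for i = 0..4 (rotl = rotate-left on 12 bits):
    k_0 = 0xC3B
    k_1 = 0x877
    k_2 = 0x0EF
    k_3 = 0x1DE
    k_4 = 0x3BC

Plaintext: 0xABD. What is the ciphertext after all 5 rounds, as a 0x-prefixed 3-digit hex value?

s_0 = plaintext = 0xABD
s_1 = Round(s_0, k_0) = 0x12E
s_2 = Round(s_1, k_1) = 0x69B
s_3 = Round(s_2, k_2) = 0x019
s_4 = Round(s_3, k_3) = 0x287
s_5 = Round(s_4, k_4) = 0x3CC

0x3CC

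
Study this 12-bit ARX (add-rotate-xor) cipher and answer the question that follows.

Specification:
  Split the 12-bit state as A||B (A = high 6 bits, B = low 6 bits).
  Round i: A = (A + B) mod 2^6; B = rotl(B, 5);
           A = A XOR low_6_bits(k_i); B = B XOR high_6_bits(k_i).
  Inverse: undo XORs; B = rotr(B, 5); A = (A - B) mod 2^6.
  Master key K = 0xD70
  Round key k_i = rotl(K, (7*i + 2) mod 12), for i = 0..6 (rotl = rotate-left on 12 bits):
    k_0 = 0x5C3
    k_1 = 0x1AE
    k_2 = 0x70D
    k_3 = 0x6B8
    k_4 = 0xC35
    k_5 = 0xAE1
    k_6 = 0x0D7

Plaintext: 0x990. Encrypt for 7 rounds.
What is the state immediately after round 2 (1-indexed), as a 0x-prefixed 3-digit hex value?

s_0 = plaintext = 0x990
s_1 = Round(s_0, k_0) = 0xD5F
s_2 = Round(s_1, k_1) = 0xEA9
s_3 = Round(s_2, k_2) = 0xBA8
s_4 = Round(s_3, k_3) = 0xB8E
s_5 = Round(s_4, k_4) = 0x277
s_6 = Round(s_5, k_5) = 0x850
s_7 = Round(s_6, k_6) = 0x98B

0xEA9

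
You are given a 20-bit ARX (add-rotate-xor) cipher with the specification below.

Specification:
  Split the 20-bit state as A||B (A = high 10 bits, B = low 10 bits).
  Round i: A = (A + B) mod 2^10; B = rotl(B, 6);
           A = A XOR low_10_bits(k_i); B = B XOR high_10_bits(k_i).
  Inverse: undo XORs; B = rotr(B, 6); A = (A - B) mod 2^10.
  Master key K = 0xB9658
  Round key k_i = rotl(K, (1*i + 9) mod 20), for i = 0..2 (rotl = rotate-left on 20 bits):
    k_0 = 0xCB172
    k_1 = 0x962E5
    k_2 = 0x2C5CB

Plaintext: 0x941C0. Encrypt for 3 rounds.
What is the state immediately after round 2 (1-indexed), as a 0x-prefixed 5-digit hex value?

0x9DE6B

s_0 = plaintext = 0x941C0
s_1 = Round(s_0, k_0) = 0x58B30
s_2 = Round(s_1, k_1) = 0x9DE6B
s_3 = Round(s_2, k_2) = 0x4A657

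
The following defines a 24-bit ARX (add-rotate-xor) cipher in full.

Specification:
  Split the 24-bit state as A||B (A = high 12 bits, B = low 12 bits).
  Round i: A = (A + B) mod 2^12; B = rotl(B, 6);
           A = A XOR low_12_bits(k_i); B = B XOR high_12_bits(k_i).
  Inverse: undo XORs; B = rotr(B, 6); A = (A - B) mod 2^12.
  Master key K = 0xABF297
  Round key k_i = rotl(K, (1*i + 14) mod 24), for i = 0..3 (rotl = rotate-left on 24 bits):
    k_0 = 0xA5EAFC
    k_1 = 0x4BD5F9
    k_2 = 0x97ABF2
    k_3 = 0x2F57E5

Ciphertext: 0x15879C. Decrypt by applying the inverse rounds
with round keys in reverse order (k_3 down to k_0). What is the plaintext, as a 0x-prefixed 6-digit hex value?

s_0 = ciphertext = 0x15879C
s_1 = InvRound(s_0, k_3) = 0xC68A55
s_2 = InvRound(s_1, k_2) = 0xBCEBCC
s_3 = InvRound(s_2, k_1) = 0x1BAC7D
s_4 = InvRound(s_3, k_0) = 0x26E8D8

0x26E8D8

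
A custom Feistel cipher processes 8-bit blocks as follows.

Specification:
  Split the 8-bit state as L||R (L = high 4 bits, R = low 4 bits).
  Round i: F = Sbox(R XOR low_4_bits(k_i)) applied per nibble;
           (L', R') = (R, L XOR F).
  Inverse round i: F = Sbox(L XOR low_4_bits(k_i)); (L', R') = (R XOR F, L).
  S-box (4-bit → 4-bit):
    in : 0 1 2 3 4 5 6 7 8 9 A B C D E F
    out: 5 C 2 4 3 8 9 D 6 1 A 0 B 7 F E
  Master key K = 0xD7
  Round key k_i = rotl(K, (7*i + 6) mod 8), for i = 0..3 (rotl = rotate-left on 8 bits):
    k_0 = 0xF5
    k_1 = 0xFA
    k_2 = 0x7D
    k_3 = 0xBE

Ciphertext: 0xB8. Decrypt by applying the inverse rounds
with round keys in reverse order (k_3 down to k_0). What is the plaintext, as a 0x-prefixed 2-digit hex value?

s_0 = ciphertext = 0xB8
s_1 = InvRound(s_0, k_3) = 0x0B
s_2 = InvRound(s_1, k_2) = 0xC0
s_3 = InvRound(s_2, k_1) = 0x9C
s_4 = InvRound(s_3, k_0) = 0x79

0x79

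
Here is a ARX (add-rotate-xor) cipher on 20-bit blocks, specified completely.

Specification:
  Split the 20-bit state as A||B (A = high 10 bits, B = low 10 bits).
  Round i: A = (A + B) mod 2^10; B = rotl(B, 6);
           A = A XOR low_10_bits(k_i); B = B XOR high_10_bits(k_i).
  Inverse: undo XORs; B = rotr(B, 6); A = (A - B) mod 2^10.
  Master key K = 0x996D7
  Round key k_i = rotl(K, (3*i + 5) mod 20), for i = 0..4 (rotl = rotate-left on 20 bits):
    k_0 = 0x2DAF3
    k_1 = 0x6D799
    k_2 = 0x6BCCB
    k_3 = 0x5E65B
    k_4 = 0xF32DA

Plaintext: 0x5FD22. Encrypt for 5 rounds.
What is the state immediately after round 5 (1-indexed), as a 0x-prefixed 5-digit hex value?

0x74C0B

s_0 = plaintext = 0x5FD22
s_1 = Round(s_0, k_0) = 0x14824
s_2 = Round(s_1, k_1) = 0xFBCB7
s_3 = Round(s_2, k_2) = 0x1B464
s_4 = Round(s_3, k_3) = 0xA287F
s_5 = Round(s_4, k_4) = 0x74C0B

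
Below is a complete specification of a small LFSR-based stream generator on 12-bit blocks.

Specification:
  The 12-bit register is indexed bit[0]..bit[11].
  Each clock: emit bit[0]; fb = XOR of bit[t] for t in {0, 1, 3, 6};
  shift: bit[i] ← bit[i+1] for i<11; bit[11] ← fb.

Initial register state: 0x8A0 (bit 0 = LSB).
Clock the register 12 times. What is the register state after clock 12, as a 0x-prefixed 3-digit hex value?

reg_0 = 0x8A0
clock 1: out=0, reg = 0x450
clock 2: out=0, reg = 0xA28
clock 3: out=0, reg = 0xD14
clock 4: out=0, reg = 0x68A
clock 5: out=0, reg = 0x345
clock 6: out=1, reg = 0x1A2
clock 7: out=0, reg = 0x8D1
clock 8: out=1, reg = 0x468
clock 9: out=0, reg = 0x234
clock 10: out=0, reg = 0x11A
clock 11: out=0, reg = 0x08D
clock 12: out=1, reg = 0x046

0x046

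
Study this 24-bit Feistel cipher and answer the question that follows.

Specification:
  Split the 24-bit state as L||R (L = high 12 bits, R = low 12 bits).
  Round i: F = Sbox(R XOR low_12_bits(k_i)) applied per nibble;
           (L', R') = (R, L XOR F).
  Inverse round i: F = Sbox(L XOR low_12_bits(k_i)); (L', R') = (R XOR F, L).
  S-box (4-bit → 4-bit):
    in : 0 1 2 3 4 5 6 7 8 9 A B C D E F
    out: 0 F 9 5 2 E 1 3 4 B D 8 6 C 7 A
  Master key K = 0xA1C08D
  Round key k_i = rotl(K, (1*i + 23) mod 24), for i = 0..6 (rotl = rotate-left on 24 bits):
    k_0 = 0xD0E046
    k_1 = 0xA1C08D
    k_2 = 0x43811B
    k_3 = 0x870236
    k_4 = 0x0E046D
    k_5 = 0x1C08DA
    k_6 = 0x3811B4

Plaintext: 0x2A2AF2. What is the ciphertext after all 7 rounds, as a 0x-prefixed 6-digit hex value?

0xB89131

s_0 = plaintext = 0x2A2AF2
s_1 = Round(s_0, k_0) = 0xAF2F20
s_2 = Round(s_1, k_1) = 0xF2002E
s_3 = Round(s_2, k_2) = 0x02E07E
s_4 = Round(s_3, k_3) = 0x07E90A
s_5 = Round(s_4, k_4) = 0x90AC6D
s_6 = Round(s_5, k_5) = 0xC6DB89
s_7 = Round(s_6, k_6) = 0xB89131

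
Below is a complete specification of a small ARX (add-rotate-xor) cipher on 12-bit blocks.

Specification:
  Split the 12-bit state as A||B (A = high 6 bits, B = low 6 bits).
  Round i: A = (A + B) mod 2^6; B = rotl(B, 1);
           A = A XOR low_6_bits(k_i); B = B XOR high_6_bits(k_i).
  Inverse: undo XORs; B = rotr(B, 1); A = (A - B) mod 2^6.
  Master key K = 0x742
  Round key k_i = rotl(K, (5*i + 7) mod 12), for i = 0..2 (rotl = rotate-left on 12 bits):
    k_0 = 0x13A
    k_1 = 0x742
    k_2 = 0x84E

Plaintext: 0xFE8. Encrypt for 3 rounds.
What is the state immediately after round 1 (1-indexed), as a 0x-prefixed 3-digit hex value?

s_0 = plaintext = 0xFE8
s_1 = Round(s_0, k_0) = 0x755
s_2 = Round(s_1, k_1) = 0xC37
s_3 = Round(s_2, k_2) = 0xA4E

0x755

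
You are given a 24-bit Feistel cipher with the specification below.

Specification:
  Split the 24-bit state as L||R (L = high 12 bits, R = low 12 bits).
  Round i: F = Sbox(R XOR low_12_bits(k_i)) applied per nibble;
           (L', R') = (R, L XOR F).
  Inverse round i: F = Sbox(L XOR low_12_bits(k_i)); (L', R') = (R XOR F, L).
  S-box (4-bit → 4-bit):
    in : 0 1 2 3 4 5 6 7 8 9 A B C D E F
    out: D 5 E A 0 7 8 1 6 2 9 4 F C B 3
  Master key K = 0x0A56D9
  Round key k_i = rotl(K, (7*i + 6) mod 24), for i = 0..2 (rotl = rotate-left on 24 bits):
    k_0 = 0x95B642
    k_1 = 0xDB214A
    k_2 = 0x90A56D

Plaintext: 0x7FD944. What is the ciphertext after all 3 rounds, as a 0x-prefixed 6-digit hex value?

s_0 = plaintext = 0x7FD944
s_1 = Round(s_0, k_0) = 0x944425
s_2 = Round(s_1, k_1) = 0x425EC7
s_3 = Round(s_2, k_2) = 0xEC70BC

0xEC70BC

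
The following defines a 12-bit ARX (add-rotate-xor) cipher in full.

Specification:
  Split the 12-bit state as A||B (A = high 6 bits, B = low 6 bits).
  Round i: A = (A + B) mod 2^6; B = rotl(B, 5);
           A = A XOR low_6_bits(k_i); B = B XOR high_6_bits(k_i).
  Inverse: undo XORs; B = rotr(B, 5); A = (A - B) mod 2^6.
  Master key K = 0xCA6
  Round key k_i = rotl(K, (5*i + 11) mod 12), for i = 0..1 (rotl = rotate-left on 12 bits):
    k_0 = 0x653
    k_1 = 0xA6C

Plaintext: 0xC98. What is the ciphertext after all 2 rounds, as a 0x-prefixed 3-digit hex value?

s_0 = plaintext = 0xC98
s_1 = Round(s_0, k_0) = 0x655
s_2 = Round(s_1, k_1) = 0x083

0x083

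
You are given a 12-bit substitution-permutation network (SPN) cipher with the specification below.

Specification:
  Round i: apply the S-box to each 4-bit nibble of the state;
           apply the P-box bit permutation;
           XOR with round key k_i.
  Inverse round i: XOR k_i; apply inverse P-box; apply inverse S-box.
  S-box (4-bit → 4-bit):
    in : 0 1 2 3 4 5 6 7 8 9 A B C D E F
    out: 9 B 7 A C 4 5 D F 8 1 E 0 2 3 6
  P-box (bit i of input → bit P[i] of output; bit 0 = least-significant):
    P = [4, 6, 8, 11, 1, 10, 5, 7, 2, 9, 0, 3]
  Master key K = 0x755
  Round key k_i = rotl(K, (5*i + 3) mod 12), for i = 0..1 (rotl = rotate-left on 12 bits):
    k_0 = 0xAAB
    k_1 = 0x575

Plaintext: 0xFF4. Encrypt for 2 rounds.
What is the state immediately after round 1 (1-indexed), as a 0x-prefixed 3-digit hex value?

s_0 = plaintext = 0xFF4
s_1 = Round(s_0, k_0) = 0x58A
s_2 = Round(s_1, k_1) = 0x1C6

0x58A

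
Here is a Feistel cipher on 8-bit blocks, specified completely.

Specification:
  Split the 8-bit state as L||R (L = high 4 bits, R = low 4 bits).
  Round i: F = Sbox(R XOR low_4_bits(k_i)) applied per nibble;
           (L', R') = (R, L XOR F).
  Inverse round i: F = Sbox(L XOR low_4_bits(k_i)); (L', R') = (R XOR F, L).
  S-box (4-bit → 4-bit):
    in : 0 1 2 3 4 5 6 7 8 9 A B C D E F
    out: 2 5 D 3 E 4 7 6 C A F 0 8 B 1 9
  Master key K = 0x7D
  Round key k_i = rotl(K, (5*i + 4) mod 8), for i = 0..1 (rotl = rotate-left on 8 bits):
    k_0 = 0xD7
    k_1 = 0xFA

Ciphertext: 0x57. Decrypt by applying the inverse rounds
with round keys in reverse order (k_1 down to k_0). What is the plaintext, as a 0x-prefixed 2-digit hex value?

s_0 = ciphertext = 0x57
s_1 = InvRound(s_0, k_1) = 0xE5
s_2 = InvRound(s_1, k_0) = 0xFE

0xFE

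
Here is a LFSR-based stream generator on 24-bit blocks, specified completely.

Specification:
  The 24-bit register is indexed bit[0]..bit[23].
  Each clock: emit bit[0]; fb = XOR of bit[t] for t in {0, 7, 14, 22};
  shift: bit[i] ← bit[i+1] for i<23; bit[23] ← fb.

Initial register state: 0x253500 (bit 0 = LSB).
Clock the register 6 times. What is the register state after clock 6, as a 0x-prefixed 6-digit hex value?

0x9894D4

reg_0 = 0x253500
clock 1: out=0, reg = 0x129A80
clock 2: out=0, reg = 0x894D40
clock 3: out=0, reg = 0xC4A6A0
clock 4: out=0, reg = 0x625350
clock 5: out=0, reg = 0x3129A8
clock 6: out=0, reg = 0x9894D4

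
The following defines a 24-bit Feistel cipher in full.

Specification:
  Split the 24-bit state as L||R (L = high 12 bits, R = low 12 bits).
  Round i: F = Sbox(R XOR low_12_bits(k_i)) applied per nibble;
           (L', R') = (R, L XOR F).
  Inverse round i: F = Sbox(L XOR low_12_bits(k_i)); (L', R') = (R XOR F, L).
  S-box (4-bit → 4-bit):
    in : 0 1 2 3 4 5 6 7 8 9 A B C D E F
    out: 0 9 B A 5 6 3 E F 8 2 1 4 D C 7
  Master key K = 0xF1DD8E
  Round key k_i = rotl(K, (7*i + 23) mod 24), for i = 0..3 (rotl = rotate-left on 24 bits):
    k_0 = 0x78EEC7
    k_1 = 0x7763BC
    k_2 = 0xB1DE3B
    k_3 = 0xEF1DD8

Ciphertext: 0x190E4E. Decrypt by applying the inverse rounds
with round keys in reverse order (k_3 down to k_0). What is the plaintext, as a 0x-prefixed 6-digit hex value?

s_0 = ciphertext = 0x190E4E
s_1 = InvRound(s_0, k_3) = 0xA11190
s_2 = InvRound(s_1, k_2) = 0x422A11
s_3 = InvRound(s_2, k_1) = 0x49D422
s_4 = InvRound(s_3, k_0) = 0x64049D

0x64049D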